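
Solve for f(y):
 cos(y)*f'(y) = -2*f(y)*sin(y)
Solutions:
 f(y) = C1*cos(y)^2


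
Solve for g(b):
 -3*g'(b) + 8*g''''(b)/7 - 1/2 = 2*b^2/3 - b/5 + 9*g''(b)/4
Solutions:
 g(b) = C1 + C2*exp(-42^(1/3)*b*(42^(1/3)/(sqrt(214) + 16)^(1/3) + (sqrt(214) + 16)^(1/3))/16)*sin(14^(1/3)*3^(1/6)*b*(-3^(2/3)*(sqrt(214) + 16)^(1/3) + 3*14^(1/3)/(sqrt(214) + 16)^(1/3))/16) + C3*exp(-42^(1/3)*b*(42^(1/3)/(sqrt(214) + 16)^(1/3) + (sqrt(214) + 16)^(1/3))/16)*cos(14^(1/3)*3^(1/6)*b*(-3^(2/3)*(sqrt(214) + 16)^(1/3) + 3*14^(1/3)/(sqrt(214) + 16)^(1/3))/16) + C4*exp(42^(1/3)*b*(42^(1/3)/(sqrt(214) + 16)^(1/3) + (sqrt(214) + 16)^(1/3))/8) - 2*b^3/27 + b^2/5 - 7*b/15


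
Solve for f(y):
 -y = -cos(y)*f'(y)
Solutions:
 f(y) = C1 + Integral(y/cos(y), y)


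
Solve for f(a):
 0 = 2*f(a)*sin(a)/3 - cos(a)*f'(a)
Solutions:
 f(a) = C1/cos(a)^(2/3)


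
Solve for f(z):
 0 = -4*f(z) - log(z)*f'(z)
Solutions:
 f(z) = C1*exp(-4*li(z))


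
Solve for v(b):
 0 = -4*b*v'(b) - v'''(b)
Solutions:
 v(b) = C1 + Integral(C2*airyai(-2^(2/3)*b) + C3*airybi(-2^(2/3)*b), b)


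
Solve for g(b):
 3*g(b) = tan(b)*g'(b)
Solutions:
 g(b) = C1*sin(b)^3


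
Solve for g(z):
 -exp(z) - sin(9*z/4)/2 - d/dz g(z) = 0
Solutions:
 g(z) = C1 - exp(z) + 2*cos(9*z/4)/9


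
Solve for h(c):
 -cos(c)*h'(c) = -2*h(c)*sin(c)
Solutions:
 h(c) = C1/cos(c)^2


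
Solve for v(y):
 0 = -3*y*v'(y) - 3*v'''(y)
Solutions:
 v(y) = C1 + Integral(C2*airyai(-y) + C3*airybi(-y), y)


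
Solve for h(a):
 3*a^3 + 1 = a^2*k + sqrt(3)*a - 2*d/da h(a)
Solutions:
 h(a) = C1 - 3*a^4/8 + a^3*k/6 + sqrt(3)*a^2/4 - a/2


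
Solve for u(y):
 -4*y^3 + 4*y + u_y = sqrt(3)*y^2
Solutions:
 u(y) = C1 + y^4 + sqrt(3)*y^3/3 - 2*y^2


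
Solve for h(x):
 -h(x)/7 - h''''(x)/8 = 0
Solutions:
 h(x) = (C1*sin(2^(1/4)*7^(3/4)*x/7) + C2*cos(2^(1/4)*7^(3/4)*x/7))*exp(-2^(1/4)*7^(3/4)*x/7) + (C3*sin(2^(1/4)*7^(3/4)*x/7) + C4*cos(2^(1/4)*7^(3/4)*x/7))*exp(2^(1/4)*7^(3/4)*x/7)


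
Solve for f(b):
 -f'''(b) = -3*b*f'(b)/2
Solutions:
 f(b) = C1 + Integral(C2*airyai(2^(2/3)*3^(1/3)*b/2) + C3*airybi(2^(2/3)*3^(1/3)*b/2), b)


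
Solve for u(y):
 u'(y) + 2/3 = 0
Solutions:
 u(y) = C1 - 2*y/3


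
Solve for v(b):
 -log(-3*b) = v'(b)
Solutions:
 v(b) = C1 - b*log(-b) + b*(1 - log(3))


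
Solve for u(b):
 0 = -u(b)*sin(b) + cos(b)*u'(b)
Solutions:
 u(b) = C1/cos(b)


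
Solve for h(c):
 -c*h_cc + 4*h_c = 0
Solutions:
 h(c) = C1 + C2*c^5


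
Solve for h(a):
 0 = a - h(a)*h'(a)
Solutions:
 h(a) = -sqrt(C1 + a^2)
 h(a) = sqrt(C1 + a^2)


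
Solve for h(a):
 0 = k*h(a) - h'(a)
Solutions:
 h(a) = C1*exp(a*k)


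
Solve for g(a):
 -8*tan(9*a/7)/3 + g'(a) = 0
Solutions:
 g(a) = C1 - 56*log(cos(9*a/7))/27


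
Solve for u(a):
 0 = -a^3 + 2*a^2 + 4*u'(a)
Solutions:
 u(a) = C1 + a^4/16 - a^3/6


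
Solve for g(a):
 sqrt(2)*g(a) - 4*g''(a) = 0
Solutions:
 g(a) = C1*exp(-2^(1/4)*a/2) + C2*exp(2^(1/4)*a/2)


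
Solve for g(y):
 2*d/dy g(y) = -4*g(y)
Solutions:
 g(y) = C1*exp(-2*y)


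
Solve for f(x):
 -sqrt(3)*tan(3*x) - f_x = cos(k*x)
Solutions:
 f(x) = C1 - Piecewise((sin(k*x)/k, Ne(k, 0)), (x, True)) + sqrt(3)*log(cos(3*x))/3


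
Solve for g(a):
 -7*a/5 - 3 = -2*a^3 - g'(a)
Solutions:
 g(a) = C1 - a^4/2 + 7*a^2/10 + 3*a


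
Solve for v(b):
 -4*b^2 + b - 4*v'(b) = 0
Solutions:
 v(b) = C1 - b^3/3 + b^2/8


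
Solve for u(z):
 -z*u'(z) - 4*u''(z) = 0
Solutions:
 u(z) = C1 + C2*erf(sqrt(2)*z/4)


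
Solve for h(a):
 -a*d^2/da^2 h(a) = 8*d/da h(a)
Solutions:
 h(a) = C1 + C2/a^7


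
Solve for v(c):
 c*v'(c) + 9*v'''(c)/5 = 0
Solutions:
 v(c) = C1 + Integral(C2*airyai(-15^(1/3)*c/3) + C3*airybi(-15^(1/3)*c/3), c)


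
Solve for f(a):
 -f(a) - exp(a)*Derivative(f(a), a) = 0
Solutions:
 f(a) = C1*exp(exp(-a))


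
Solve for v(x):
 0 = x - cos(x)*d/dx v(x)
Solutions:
 v(x) = C1 + Integral(x/cos(x), x)


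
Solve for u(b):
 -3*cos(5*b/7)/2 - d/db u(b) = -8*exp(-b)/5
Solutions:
 u(b) = C1 - 21*sin(5*b/7)/10 - 8*exp(-b)/5


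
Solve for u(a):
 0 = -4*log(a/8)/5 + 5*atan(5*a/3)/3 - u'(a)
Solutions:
 u(a) = C1 - 4*a*log(a)/5 + 5*a*atan(5*a/3)/3 + 4*a/5 + 12*a*log(2)/5 - log(25*a^2 + 9)/2


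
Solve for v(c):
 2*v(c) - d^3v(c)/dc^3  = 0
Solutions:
 v(c) = C3*exp(2^(1/3)*c) + (C1*sin(2^(1/3)*sqrt(3)*c/2) + C2*cos(2^(1/3)*sqrt(3)*c/2))*exp(-2^(1/3)*c/2)


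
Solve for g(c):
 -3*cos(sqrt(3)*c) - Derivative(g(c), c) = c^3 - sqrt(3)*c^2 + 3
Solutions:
 g(c) = C1 - c^4/4 + sqrt(3)*c^3/3 - 3*c - sqrt(3)*sin(sqrt(3)*c)


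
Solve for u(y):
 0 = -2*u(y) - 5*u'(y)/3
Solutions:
 u(y) = C1*exp(-6*y/5)


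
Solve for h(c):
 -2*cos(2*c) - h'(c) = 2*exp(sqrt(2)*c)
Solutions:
 h(c) = C1 - sqrt(2)*exp(sqrt(2)*c) - sin(2*c)


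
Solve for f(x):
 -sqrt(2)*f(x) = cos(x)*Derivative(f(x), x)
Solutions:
 f(x) = C1*(sin(x) - 1)^(sqrt(2)/2)/(sin(x) + 1)^(sqrt(2)/2)


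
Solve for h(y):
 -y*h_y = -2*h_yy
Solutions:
 h(y) = C1 + C2*erfi(y/2)


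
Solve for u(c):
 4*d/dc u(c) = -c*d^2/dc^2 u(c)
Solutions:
 u(c) = C1 + C2/c^3


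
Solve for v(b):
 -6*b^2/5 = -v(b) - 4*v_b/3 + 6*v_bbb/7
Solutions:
 v(b) = C1*exp(-42^(1/3)*b*(4*42^(1/3)/(sqrt(3873) + 81)^(1/3) + (sqrt(3873) + 81)^(1/3))/36)*sin(14^(1/3)*3^(1/6)*b*(-3^(2/3)*(sqrt(3873) + 81)^(1/3) + 12*14^(1/3)/(sqrt(3873) + 81)^(1/3))/36) + C2*exp(-42^(1/3)*b*(4*42^(1/3)/(sqrt(3873) + 81)^(1/3) + (sqrt(3873) + 81)^(1/3))/36)*cos(14^(1/3)*3^(1/6)*b*(-3^(2/3)*(sqrt(3873) + 81)^(1/3) + 12*14^(1/3)/(sqrt(3873) + 81)^(1/3))/36) + C3*exp(42^(1/3)*b*(4*42^(1/3)/(sqrt(3873) + 81)^(1/3) + (sqrt(3873) + 81)^(1/3))/18) + 6*b^2/5 - 16*b/5 + 64/15


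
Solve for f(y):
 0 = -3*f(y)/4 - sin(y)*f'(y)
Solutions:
 f(y) = C1*(cos(y) + 1)^(3/8)/(cos(y) - 1)^(3/8)


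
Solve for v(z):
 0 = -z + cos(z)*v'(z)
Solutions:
 v(z) = C1 + Integral(z/cos(z), z)


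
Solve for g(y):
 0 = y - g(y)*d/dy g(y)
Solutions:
 g(y) = -sqrt(C1 + y^2)
 g(y) = sqrt(C1 + y^2)


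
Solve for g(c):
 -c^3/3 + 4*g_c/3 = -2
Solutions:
 g(c) = C1 + c^4/16 - 3*c/2


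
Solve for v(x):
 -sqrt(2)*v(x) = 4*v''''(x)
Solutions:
 v(x) = (C1*sin(2^(1/8)*x/2) + C2*cos(2^(1/8)*x/2))*exp(-2^(1/8)*x/2) + (C3*sin(2^(1/8)*x/2) + C4*cos(2^(1/8)*x/2))*exp(2^(1/8)*x/2)


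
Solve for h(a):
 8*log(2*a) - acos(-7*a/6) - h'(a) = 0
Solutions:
 h(a) = C1 + 8*a*log(a) - a*acos(-7*a/6) - 8*a + 8*a*log(2) - sqrt(36 - 49*a^2)/7


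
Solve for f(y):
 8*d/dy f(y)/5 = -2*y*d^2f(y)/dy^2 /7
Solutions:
 f(y) = C1 + C2/y^(23/5)


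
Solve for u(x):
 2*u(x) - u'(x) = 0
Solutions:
 u(x) = C1*exp(2*x)


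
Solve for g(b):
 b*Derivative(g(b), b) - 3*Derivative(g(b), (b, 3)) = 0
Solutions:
 g(b) = C1 + Integral(C2*airyai(3^(2/3)*b/3) + C3*airybi(3^(2/3)*b/3), b)


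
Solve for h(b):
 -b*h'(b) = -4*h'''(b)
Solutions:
 h(b) = C1 + Integral(C2*airyai(2^(1/3)*b/2) + C3*airybi(2^(1/3)*b/2), b)


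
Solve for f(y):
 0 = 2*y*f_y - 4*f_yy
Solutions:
 f(y) = C1 + C2*erfi(y/2)


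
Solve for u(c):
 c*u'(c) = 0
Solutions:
 u(c) = C1


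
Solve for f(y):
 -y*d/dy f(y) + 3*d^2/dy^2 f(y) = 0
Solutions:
 f(y) = C1 + C2*erfi(sqrt(6)*y/6)


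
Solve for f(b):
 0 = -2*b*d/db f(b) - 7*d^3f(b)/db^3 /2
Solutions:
 f(b) = C1 + Integral(C2*airyai(-14^(2/3)*b/7) + C3*airybi(-14^(2/3)*b/7), b)


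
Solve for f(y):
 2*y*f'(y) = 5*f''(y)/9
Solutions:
 f(y) = C1 + C2*erfi(3*sqrt(5)*y/5)


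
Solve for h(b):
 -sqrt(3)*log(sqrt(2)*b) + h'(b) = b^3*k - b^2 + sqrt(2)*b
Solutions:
 h(b) = C1 + b^4*k/4 - b^3/3 + sqrt(2)*b^2/2 + sqrt(3)*b*log(b) - sqrt(3)*b + sqrt(3)*b*log(2)/2


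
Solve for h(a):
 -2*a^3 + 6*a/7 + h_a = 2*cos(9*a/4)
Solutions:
 h(a) = C1 + a^4/2 - 3*a^2/7 + 8*sin(9*a/4)/9


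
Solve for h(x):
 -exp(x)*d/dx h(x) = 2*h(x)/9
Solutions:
 h(x) = C1*exp(2*exp(-x)/9)


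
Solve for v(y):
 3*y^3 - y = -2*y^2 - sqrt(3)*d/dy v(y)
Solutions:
 v(y) = C1 - sqrt(3)*y^4/4 - 2*sqrt(3)*y^3/9 + sqrt(3)*y^2/6


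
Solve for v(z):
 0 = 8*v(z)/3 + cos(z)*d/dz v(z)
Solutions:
 v(z) = C1*(sin(z) - 1)^(4/3)/(sin(z) + 1)^(4/3)


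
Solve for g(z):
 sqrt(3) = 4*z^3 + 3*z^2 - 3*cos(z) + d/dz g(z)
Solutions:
 g(z) = C1 - z^4 - z^3 + sqrt(3)*z + 3*sin(z)


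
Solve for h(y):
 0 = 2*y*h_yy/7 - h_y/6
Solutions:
 h(y) = C1 + C2*y^(19/12)


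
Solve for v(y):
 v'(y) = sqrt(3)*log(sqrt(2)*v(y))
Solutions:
 -2*sqrt(3)*Integral(1/(2*log(_y) + log(2)), (_y, v(y)))/3 = C1 - y


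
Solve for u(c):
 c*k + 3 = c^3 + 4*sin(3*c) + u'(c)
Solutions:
 u(c) = C1 - c^4/4 + c^2*k/2 + 3*c + 4*cos(3*c)/3


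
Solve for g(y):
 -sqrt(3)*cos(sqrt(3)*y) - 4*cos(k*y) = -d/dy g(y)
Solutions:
 g(y) = C1 + sin(sqrt(3)*y) + 4*sin(k*y)/k


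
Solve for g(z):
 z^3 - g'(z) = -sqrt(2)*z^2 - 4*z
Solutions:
 g(z) = C1 + z^4/4 + sqrt(2)*z^3/3 + 2*z^2


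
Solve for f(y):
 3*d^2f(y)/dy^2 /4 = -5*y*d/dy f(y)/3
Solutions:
 f(y) = C1 + C2*erf(sqrt(10)*y/3)


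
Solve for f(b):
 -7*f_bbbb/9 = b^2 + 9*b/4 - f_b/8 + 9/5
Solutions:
 f(b) = C1 + C4*exp(21^(2/3)*b/14) + 8*b^3/3 + 9*b^2 + 72*b/5 + (C2*sin(3*3^(1/6)*7^(2/3)*b/28) + C3*cos(3*3^(1/6)*7^(2/3)*b/28))*exp(-21^(2/3)*b/28)


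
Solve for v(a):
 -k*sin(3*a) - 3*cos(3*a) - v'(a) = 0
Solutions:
 v(a) = C1 + k*cos(3*a)/3 - sin(3*a)


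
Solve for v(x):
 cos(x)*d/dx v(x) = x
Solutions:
 v(x) = C1 + Integral(x/cos(x), x)


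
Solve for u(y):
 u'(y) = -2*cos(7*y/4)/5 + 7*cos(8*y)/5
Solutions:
 u(y) = C1 - 8*sin(7*y/4)/35 + 7*sin(8*y)/40


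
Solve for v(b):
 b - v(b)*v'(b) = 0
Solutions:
 v(b) = -sqrt(C1 + b^2)
 v(b) = sqrt(C1 + b^2)


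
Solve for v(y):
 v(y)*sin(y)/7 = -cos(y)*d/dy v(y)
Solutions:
 v(y) = C1*cos(y)^(1/7)


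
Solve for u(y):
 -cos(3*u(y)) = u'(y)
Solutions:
 u(y) = -asin((C1 + exp(6*y))/(C1 - exp(6*y)))/3 + pi/3
 u(y) = asin((C1 + exp(6*y))/(C1 - exp(6*y)))/3


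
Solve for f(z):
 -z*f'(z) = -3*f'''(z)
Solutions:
 f(z) = C1 + Integral(C2*airyai(3^(2/3)*z/3) + C3*airybi(3^(2/3)*z/3), z)


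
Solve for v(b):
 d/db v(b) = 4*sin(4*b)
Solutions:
 v(b) = C1 - cos(4*b)


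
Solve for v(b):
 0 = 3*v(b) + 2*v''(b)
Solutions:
 v(b) = C1*sin(sqrt(6)*b/2) + C2*cos(sqrt(6)*b/2)


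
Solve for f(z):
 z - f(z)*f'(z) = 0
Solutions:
 f(z) = -sqrt(C1 + z^2)
 f(z) = sqrt(C1 + z^2)


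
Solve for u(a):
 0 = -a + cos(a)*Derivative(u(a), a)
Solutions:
 u(a) = C1 + Integral(a/cos(a), a)


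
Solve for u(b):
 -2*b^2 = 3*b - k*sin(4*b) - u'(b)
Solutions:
 u(b) = C1 + 2*b^3/3 + 3*b^2/2 + k*cos(4*b)/4


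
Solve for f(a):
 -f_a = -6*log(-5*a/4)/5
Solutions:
 f(a) = C1 + 6*a*log(-a)/5 + 6*a*(-2*log(2) - 1 + log(5))/5


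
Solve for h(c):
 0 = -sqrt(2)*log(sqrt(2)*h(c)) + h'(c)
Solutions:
 -sqrt(2)*Integral(1/(2*log(_y) + log(2)), (_y, h(c))) = C1 - c


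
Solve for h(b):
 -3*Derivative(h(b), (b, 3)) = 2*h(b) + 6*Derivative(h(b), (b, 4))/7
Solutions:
 h(b) = C1*exp(b*(-21 + sqrt(3)*sqrt(128*7^(2/3)/(sqrt(165809) + 441)^(1/3) + 8*7^(1/3)*(sqrt(165809) + 441)^(1/3) + 147))/24)*sin(sqrt(6)*b*sqrt(-147 + 64*7^(2/3)/(sqrt(165809) + 441)^(1/3) + 4*7^(1/3)*(sqrt(165809) + 441)^(1/3) + 1029*sqrt(3)/sqrt(128*7^(2/3)/(sqrt(165809) + 441)^(1/3) + 8*7^(1/3)*(sqrt(165809) + 441)^(1/3) + 147))/24) + C2*exp(b*(-21 + sqrt(3)*sqrt(128*7^(2/3)/(sqrt(165809) + 441)^(1/3) + 8*7^(1/3)*(sqrt(165809) + 441)^(1/3) + 147))/24)*cos(sqrt(6)*b*sqrt(-147 + 64*7^(2/3)/(sqrt(165809) + 441)^(1/3) + 4*7^(1/3)*(sqrt(165809) + 441)^(1/3) + 1029*sqrt(3)/sqrt(128*7^(2/3)/(sqrt(165809) + 441)^(1/3) + 8*7^(1/3)*(sqrt(165809) + 441)^(1/3) + 147))/24) + C3*exp(-b*(21 + sqrt(6)*sqrt(-4*7^(1/3)*(sqrt(165809) + 441)^(1/3) - 64*7^(2/3)/(sqrt(165809) + 441)^(1/3) + 1029*sqrt(3)/sqrt(128*7^(2/3)/(sqrt(165809) + 441)^(1/3) + 8*7^(1/3)*(sqrt(165809) + 441)^(1/3) + 147) + 147) + sqrt(3)*sqrt(128*7^(2/3)/(sqrt(165809) + 441)^(1/3) + 8*7^(1/3)*(sqrt(165809) + 441)^(1/3) + 147))/24) + C4*exp(b*(-sqrt(3)*sqrt(128*7^(2/3)/(sqrt(165809) + 441)^(1/3) + 8*7^(1/3)*(sqrt(165809) + 441)^(1/3) + 147) - 21 + sqrt(6)*sqrt(-4*7^(1/3)*(sqrt(165809) + 441)^(1/3) - 64*7^(2/3)/(sqrt(165809) + 441)^(1/3) + 1029*sqrt(3)/sqrt(128*7^(2/3)/(sqrt(165809) + 441)^(1/3) + 8*7^(1/3)*(sqrt(165809) + 441)^(1/3) + 147) + 147))/24)


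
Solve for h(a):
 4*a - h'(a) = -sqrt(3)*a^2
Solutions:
 h(a) = C1 + sqrt(3)*a^3/3 + 2*a^2


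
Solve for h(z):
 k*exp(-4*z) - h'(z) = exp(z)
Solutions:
 h(z) = C1 - k*exp(-4*z)/4 - exp(z)


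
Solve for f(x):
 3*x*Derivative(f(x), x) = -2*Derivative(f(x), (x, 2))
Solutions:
 f(x) = C1 + C2*erf(sqrt(3)*x/2)


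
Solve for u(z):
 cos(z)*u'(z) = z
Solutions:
 u(z) = C1 + Integral(z/cos(z), z)


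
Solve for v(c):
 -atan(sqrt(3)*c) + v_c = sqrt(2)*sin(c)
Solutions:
 v(c) = C1 + c*atan(sqrt(3)*c) - sqrt(3)*log(3*c^2 + 1)/6 - sqrt(2)*cos(c)


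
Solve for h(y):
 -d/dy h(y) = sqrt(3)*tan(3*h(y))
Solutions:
 h(y) = -asin(C1*exp(-3*sqrt(3)*y))/3 + pi/3
 h(y) = asin(C1*exp(-3*sqrt(3)*y))/3


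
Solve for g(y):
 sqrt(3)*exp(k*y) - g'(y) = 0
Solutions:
 g(y) = C1 + sqrt(3)*exp(k*y)/k


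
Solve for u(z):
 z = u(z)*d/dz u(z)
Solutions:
 u(z) = -sqrt(C1 + z^2)
 u(z) = sqrt(C1 + z^2)


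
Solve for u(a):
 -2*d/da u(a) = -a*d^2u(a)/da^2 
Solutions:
 u(a) = C1 + C2*a^3


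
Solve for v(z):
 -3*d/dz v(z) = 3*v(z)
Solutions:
 v(z) = C1*exp(-z)


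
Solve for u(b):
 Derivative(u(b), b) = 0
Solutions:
 u(b) = C1


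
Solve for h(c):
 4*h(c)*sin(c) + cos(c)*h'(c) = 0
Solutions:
 h(c) = C1*cos(c)^4


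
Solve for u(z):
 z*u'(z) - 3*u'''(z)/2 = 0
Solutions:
 u(z) = C1 + Integral(C2*airyai(2^(1/3)*3^(2/3)*z/3) + C3*airybi(2^(1/3)*3^(2/3)*z/3), z)


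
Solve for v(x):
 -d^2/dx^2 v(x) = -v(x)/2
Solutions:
 v(x) = C1*exp(-sqrt(2)*x/2) + C2*exp(sqrt(2)*x/2)


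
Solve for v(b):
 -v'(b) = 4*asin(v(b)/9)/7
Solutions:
 Integral(1/asin(_y/9), (_y, v(b))) = C1 - 4*b/7


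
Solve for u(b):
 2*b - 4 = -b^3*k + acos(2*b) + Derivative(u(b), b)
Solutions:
 u(b) = C1 + b^4*k/4 + b^2 - b*acos(2*b) - 4*b + sqrt(1 - 4*b^2)/2


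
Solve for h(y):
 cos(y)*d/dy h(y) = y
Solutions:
 h(y) = C1 + Integral(y/cos(y), y)


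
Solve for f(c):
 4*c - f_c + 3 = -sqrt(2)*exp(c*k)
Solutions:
 f(c) = C1 + 2*c^2 + 3*c + sqrt(2)*exp(c*k)/k


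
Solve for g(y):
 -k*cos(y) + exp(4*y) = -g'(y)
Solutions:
 g(y) = C1 + k*sin(y) - exp(4*y)/4


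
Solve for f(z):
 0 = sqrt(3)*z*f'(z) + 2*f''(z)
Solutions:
 f(z) = C1 + C2*erf(3^(1/4)*z/2)


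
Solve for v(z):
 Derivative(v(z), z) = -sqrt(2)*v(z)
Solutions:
 v(z) = C1*exp(-sqrt(2)*z)


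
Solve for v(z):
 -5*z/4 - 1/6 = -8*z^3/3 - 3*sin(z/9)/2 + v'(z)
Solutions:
 v(z) = C1 + 2*z^4/3 - 5*z^2/8 - z/6 - 27*cos(z/9)/2


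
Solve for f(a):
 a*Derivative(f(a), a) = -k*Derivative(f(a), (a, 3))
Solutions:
 f(a) = C1 + Integral(C2*airyai(a*(-1/k)^(1/3)) + C3*airybi(a*(-1/k)^(1/3)), a)


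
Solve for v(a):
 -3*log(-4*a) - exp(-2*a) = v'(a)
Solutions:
 v(a) = C1 - 3*a*log(-a) + 3*a*(1 - 2*log(2)) + exp(-2*a)/2


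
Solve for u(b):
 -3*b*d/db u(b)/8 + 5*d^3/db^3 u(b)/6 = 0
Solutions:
 u(b) = C1 + Integral(C2*airyai(3^(2/3)*50^(1/3)*b/10) + C3*airybi(3^(2/3)*50^(1/3)*b/10), b)


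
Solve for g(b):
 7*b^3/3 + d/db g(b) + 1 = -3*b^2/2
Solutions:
 g(b) = C1 - 7*b^4/12 - b^3/2 - b


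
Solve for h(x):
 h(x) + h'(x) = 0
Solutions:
 h(x) = C1*exp(-x)


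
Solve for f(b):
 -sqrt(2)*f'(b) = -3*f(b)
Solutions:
 f(b) = C1*exp(3*sqrt(2)*b/2)


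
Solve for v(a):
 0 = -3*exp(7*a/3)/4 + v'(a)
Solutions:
 v(a) = C1 + 9*exp(7*a/3)/28


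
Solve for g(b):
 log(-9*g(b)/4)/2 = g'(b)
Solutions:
 -2*Integral(1/(log(-_y) - 2*log(2) + 2*log(3)), (_y, g(b))) = C1 - b


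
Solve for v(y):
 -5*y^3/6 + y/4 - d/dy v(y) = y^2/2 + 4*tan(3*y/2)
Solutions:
 v(y) = C1 - 5*y^4/24 - y^3/6 + y^2/8 + 8*log(cos(3*y/2))/3


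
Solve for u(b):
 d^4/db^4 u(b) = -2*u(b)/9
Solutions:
 u(b) = (C1*sin(2^(3/4)*sqrt(3)*b/6) + C2*cos(2^(3/4)*sqrt(3)*b/6))*exp(-2^(3/4)*sqrt(3)*b/6) + (C3*sin(2^(3/4)*sqrt(3)*b/6) + C4*cos(2^(3/4)*sqrt(3)*b/6))*exp(2^(3/4)*sqrt(3)*b/6)


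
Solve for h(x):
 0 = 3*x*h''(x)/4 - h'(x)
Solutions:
 h(x) = C1 + C2*x^(7/3)


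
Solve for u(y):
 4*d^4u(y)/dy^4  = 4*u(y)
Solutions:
 u(y) = C1*exp(-y) + C2*exp(y) + C3*sin(y) + C4*cos(y)


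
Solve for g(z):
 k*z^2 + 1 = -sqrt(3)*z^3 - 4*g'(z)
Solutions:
 g(z) = C1 - k*z^3/12 - sqrt(3)*z^4/16 - z/4


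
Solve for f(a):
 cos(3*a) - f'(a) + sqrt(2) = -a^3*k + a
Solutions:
 f(a) = C1 + a^4*k/4 - a^2/2 + sqrt(2)*a + sin(3*a)/3


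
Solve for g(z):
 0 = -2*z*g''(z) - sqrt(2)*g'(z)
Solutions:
 g(z) = C1 + C2*z^(1 - sqrt(2)/2)


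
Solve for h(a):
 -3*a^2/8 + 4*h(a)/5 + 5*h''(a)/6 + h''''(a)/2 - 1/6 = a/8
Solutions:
 h(a) = 15*a^2/32 + 5*a/32 + (C1*sin(10^(3/4)*a*cos(atan(sqrt(815)/25)/2)/5) + C2*cos(10^(3/4)*a*cos(atan(sqrt(815)/25)/2)/5))*exp(-10^(3/4)*a*sin(atan(sqrt(815)/25)/2)/5) + (C3*sin(10^(3/4)*a*cos(atan(sqrt(815)/25)/2)/5) + C4*cos(10^(3/4)*a*cos(atan(sqrt(815)/25)/2)/5))*exp(10^(3/4)*a*sin(atan(sqrt(815)/25)/2)/5) - 295/384


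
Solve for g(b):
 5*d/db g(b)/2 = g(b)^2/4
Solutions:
 g(b) = -10/(C1 + b)


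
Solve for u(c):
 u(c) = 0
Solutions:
 u(c) = 0


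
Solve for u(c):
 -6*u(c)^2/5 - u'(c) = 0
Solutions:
 u(c) = 5/(C1 + 6*c)


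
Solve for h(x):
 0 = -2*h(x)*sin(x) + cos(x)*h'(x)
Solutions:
 h(x) = C1/cos(x)^2


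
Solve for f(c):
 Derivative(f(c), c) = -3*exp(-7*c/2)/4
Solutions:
 f(c) = C1 + 3*exp(-7*c/2)/14


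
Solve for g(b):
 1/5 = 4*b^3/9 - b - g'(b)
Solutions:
 g(b) = C1 + b^4/9 - b^2/2 - b/5


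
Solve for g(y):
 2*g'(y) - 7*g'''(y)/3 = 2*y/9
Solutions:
 g(y) = C1 + C2*exp(-sqrt(42)*y/7) + C3*exp(sqrt(42)*y/7) + y^2/18


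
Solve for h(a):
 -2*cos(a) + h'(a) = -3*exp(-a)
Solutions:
 h(a) = C1 + 2*sin(a) + 3*exp(-a)


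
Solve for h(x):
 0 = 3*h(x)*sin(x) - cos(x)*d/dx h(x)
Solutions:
 h(x) = C1/cos(x)^3


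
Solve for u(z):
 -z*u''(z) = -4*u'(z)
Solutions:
 u(z) = C1 + C2*z^5


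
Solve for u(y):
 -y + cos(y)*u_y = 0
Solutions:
 u(y) = C1 + Integral(y/cos(y), y)


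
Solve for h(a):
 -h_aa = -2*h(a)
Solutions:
 h(a) = C1*exp(-sqrt(2)*a) + C2*exp(sqrt(2)*a)


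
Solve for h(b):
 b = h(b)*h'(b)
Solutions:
 h(b) = -sqrt(C1 + b^2)
 h(b) = sqrt(C1 + b^2)


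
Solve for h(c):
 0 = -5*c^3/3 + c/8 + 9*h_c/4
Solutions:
 h(c) = C1 + 5*c^4/27 - c^2/36


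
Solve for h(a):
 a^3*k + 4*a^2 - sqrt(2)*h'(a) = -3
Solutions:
 h(a) = C1 + sqrt(2)*a^4*k/8 + 2*sqrt(2)*a^3/3 + 3*sqrt(2)*a/2


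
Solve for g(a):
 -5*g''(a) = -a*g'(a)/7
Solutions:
 g(a) = C1 + C2*erfi(sqrt(70)*a/70)


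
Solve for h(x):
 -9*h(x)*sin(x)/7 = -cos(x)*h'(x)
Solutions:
 h(x) = C1/cos(x)^(9/7)


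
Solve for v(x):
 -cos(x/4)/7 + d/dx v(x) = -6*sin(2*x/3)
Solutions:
 v(x) = C1 + 4*sin(x/4)/7 + 9*cos(2*x/3)


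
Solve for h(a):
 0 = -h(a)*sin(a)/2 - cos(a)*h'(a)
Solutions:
 h(a) = C1*sqrt(cos(a))


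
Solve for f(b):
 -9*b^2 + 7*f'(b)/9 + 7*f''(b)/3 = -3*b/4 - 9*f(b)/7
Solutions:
 f(b) = 7*b^2 - 2933*b/324 + (C1*sin(sqrt(923)*b/42) + C2*cos(sqrt(923)*b/42))*exp(-b/6) - 523075/26244


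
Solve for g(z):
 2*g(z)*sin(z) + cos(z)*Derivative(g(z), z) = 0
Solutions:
 g(z) = C1*cos(z)^2


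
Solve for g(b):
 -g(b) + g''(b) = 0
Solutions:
 g(b) = C1*exp(-b) + C2*exp(b)


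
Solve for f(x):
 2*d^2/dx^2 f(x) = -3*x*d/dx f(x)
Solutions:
 f(x) = C1 + C2*erf(sqrt(3)*x/2)


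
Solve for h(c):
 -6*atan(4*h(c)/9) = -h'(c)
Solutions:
 Integral(1/atan(4*_y/9), (_y, h(c))) = C1 + 6*c


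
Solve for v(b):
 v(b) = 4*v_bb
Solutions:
 v(b) = C1*exp(-b/2) + C2*exp(b/2)


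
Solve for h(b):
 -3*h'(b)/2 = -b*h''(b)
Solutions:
 h(b) = C1 + C2*b^(5/2)


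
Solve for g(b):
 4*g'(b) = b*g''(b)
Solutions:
 g(b) = C1 + C2*b^5


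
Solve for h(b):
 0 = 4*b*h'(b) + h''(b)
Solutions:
 h(b) = C1 + C2*erf(sqrt(2)*b)


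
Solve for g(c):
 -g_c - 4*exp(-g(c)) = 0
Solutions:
 g(c) = log(C1 - 4*c)


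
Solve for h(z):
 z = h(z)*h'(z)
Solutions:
 h(z) = -sqrt(C1 + z^2)
 h(z) = sqrt(C1 + z^2)


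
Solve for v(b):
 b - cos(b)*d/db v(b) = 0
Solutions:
 v(b) = C1 + Integral(b/cos(b), b)


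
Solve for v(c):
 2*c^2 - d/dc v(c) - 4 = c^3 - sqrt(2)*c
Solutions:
 v(c) = C1 - c^4/4 + 2*c^3/3 + sqrt(2)*c^2/2 - 4*c


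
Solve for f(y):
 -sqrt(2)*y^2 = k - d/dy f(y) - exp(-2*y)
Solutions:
 f(y) = C1 + k*y + sqrt(2)*y^3/3 + exp(-2*y)/2


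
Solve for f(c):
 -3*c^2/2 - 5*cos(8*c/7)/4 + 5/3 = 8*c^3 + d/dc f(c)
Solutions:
 f(c) = C1 - 2*c^4 - c^3/2 + 5*c/3 - 35*sin(8*c/7)/32


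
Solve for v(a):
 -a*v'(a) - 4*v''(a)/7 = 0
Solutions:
 v(a) = C1 + C2*erf(sqrt(14)*a/4)


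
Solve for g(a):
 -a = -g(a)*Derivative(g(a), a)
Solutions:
 g(a) = -sqrt(C1 + a^2)
 g(a) = sqrt(C1 + a^2)


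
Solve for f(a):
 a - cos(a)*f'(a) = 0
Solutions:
 f(a) = C1 + Integral(a/cos(a), a)


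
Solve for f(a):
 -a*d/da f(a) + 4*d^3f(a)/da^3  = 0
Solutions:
 f(a) = C1 + Integral(C2*airyai(2^(1/3)*a/2) + C3*airybi(2^(1/3)*a/2), a)


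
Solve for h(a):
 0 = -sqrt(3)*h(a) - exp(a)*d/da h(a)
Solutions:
 h(a) = C1*exp(sqrt(3)*exp(-a))


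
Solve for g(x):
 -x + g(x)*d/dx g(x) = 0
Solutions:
 g(x) = -sqrt(C1 + x^2)
 g(x) = sqrt(C1 + x^2)


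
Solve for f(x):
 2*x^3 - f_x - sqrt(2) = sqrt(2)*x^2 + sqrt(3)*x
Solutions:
 f(x) = C1 + x^4/2 - sqrt(2)*x^3/3 - sqrt(3)*x^2/2 - sqrt(2)*x


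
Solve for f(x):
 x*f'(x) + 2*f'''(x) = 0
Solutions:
 f(x) = C1 + Integral(C2*airyai(-2^(2/3)*x/2) + C3*airybi(-2^(2/3)*x/2), x)


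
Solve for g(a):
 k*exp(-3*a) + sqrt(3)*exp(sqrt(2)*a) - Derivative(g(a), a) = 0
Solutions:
 g(a) = C1 - k*exp(-3*a)/3 + sqrt(6)*exp(sqrt(2)*a)/2


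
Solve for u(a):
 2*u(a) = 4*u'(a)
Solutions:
 u(a) = C1*exp(a/2)


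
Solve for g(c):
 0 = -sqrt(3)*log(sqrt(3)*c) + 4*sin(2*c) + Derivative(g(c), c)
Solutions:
 g(c) = C1 + sqrt(3)*c*(log(c) - 1) + sqrt(3)*c*log(3)/2 + 2*cos(2*c)


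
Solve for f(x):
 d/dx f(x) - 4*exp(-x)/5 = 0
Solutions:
 f(x) = C1 - 4*exp(-x)/5


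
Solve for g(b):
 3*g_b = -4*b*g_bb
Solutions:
 g(b) = C1 + C2*b^(1/4)


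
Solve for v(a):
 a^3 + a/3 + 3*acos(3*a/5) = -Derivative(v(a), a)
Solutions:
 v(a) = C1 - a^4/4 - a^2/6 - 3*a*acos(3*a/5) + sqrt(25 - 9*a^2)


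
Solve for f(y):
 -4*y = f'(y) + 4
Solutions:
 f(y) = C1 - 2*y^2 - 4*y


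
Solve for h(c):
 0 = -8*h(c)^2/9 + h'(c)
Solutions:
 h(c) = -9/(C1 + 8*c)


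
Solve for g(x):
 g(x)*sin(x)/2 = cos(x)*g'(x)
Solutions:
 g(x) = C1/sqrt(cos(x))


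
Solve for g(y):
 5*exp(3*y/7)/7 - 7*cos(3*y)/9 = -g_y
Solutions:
 g(y) = C1 - 5*exp(3*y/7)/3 + 7*sin(3*y)/27


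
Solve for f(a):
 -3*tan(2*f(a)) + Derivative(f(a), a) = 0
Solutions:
 f(a) = -asin(C1*exp(6*a))/2 + pi/2
 f(a) = asin(C1*exp(6*a))/2


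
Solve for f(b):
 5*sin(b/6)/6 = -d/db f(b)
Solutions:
 f(b) = C1 + 5*cos(b/6)


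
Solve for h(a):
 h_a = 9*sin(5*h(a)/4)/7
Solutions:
 -9*a/7 + 2*log(cos(5*h(a)/4) - 1)/5 - 2*log(cos(5*h(a)/4) + 1)/5 = C1


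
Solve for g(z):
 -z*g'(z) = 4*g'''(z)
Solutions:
 g(z) = C1 + Integral(C2*airyai(-2^(1/3)*z/2) + C3*airybi(-2^(1/3)*z/2), z)


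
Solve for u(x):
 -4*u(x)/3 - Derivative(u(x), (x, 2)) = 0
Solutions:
 u(x) = C1*sin(2*sqrt(3)*x/3) + C2*cos(2*sqrt(3)*x/3)


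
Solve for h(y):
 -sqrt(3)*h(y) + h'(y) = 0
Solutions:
 h(y) = C1*exp(sqrt(3)*y)


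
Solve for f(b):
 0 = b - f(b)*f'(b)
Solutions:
 f(b) = -sqrt(C1 + b^2)
 f(b) = sqrt(C1 + b^2)


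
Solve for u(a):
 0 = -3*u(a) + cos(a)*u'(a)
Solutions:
 u(a) = C1*(sin(a) + 1)^(3/2)/(sin(a) - 1)^(3/2)


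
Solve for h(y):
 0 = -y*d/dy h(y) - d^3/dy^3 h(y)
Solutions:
 h(y) = C1 + Integral(C2*airyai(-y) + C3*airybi(-y), y)


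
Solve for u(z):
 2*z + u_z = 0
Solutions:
 u(z) = C1 - z^2


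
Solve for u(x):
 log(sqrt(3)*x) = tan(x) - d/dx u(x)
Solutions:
 u(x) = C1 - x*log(x) - x*log(3)/2 + x - log(cos(x))


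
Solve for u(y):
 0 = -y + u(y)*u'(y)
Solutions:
 u(y) = -sqrt(C1 + y^2)
 u(y) = sqrt(C1 + y^2)


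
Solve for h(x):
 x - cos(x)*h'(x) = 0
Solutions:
 h(x) = C1 + Integral(x/cos(x), x)


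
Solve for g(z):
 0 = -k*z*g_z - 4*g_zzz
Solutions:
 g(z) = C1 + Integral(C2*airyai(2^(1/3)*z*(-k)^(1/3)/2) + C3*airybi(2^(1/3)*z*(-k)^(1/3)/2), z)


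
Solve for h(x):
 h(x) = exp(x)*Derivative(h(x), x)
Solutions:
 h(x) = C1*exp(-exp(-x))


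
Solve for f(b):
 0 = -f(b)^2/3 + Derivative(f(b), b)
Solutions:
 f(b) = -3/(C1 + b)


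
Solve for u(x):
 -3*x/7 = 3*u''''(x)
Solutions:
 u(x) = C1 + C2*x + C3*x^2 + C4*x^3 - x^5/840


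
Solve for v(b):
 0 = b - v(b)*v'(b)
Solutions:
 v(b) = -sqrt(C1 + b^2)
 v(b) = sqrt(C1 + b^2)


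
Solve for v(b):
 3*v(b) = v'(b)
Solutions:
 v(b) = C1*exp(3*b)


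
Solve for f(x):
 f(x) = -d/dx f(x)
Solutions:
 f(x) = C1*exp(-x)


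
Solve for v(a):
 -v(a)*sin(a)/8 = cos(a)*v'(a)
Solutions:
 v(a) = C1*cos(a)^(1/8)


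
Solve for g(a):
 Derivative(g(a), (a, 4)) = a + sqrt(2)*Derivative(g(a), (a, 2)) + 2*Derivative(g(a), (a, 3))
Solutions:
 g(a) = C1 + C2*a + C3*exp(a*(1 - sqrt(1 + sqrt(2)))) + C4*exp(a*(1 + sqrt(1 + sqrt(2)))) - sqrt(2)*a^3/12 + a^2/2


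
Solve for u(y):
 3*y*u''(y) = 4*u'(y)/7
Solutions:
 u(y) = C1 + C2*y^(25/21)


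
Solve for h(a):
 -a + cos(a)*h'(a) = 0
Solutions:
 h(a) = C1 + Integral(a/cos(a), a)


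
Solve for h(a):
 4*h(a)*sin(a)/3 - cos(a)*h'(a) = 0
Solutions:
 h(a) = C1/cos(a)^(4/3)


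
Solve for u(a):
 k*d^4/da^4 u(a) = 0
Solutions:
 u(a) = C1 + C2*a + C3*a^2 + C4*a^3


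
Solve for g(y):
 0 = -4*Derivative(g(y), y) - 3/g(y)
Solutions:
 g(y) = -sqrt(C1 - 6*y)/2
 g(y) = sqrt(C1 - 6*y)/2


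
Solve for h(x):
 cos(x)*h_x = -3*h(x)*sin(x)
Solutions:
 h(x) = C1*cos(x)^3


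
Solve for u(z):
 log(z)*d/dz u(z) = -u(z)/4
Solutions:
 u(z) = C1*exp(-li(z)/4)


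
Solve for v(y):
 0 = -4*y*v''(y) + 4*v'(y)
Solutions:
 v(y) = C1 + C2*y^2


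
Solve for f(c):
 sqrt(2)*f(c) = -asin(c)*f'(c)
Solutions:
 f(c) = C1*exp(-sqrt(2)*Integral(1/asin(c), c))


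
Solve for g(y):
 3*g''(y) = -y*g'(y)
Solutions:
 g(y) = C1 + C2*erf(sqrt(6)*y/6)


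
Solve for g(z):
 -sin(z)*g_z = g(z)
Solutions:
 g(z) = C1*sqrt(cos(z) + 1)/sqrt(cos(z) - 1)


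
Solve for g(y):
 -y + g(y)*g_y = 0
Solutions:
 g(y) = -sqrt(C1 + y^2)
 g(y) = sqrt(C1 + y^2)


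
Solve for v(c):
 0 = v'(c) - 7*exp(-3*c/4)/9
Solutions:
 v(c) = C1 - 28*exp(-3*c/4)/27


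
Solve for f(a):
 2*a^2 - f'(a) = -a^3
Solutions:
 f(a) = C1 + a^4/4 + 2*a^3/3


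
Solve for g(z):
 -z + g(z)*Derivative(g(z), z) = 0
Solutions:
 g(z) = -sqrt(C1 + z^2)
 g(z) = sqrt(C1 + z^2)


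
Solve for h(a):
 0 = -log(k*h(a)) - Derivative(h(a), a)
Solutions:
 li(k*h(a))/k = C1 - a


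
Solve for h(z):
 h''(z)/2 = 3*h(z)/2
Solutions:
 h(z) = C1*exp(-sqrt(3)*z) + C2*exp(sqrt(3)*z)


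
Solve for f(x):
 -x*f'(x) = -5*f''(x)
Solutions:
 f(x) = C1 + C2*erfi(sqrt(10)*x/10)


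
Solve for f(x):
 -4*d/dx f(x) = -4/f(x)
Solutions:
 f(x) = -sqrt(C1 + 2*x)
 f(x) = sqrt(C1 + 2*x)


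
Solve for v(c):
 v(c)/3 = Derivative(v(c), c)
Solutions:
 v(c) = C1*exp(c/3)


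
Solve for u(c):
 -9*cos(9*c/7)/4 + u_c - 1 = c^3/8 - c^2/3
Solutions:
 u(c) = C1 + c^4/32 - c^3/9 + c + 7*sin(9*c/7)/4


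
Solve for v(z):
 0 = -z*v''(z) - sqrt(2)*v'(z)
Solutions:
 v(z) = C1 + C2*z^(1 - sqrt(2))


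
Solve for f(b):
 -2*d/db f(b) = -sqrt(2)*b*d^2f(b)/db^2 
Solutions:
 f(b) = C1 + C2*b^(1 + sqrt(2))


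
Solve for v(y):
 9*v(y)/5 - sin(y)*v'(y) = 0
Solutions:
 v(y) = C1*(cos(y) - 1)^(9/10)/(cos(y) + 1)^(9/10)


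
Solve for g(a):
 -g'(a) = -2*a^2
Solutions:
 g(a) = C1 + 2*a^3/3


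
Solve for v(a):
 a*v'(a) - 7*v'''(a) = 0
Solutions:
 v(a) = C1 + Integral(C2*airyai(7^(2/3)*a/7) + C3*airybi(7^(2/3)*a/7), a)


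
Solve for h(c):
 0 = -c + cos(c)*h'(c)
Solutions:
 h(c) = C1 + Integral(c/cos(c), c)


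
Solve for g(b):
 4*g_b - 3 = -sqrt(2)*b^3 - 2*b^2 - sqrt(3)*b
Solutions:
 g(b) = C1 - sqrt(2)*b^4/16 - b^3/6 - sqrt(3)*b^2/8 + 3*b/4


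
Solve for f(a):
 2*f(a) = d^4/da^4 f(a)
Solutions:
 f(a) = C1*exp(-2^(1/4)*a) + C2*exp(2^(1/4)*a) + C3*sin(2^(1/4)*a) + C4*cos(2^(1/4)*a)


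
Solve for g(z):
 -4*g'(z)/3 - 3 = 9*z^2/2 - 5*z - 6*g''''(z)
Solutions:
 g(z) = C1 + C4*exp(6^(1/3)*z/3) - 9*z^3/8 + 15*z^2/8 - 9*z/4 + (C2*sin(2^(1/3)*3^(5/6)*z/6) + C3*cos(2^(1/3)*3^(5/6)*z/6))*exp(-6^(1/3)*z/6)


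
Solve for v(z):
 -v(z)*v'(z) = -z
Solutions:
 v(z) = -sqrt(C1 + z^2)
 v(z) = sqrt(C1 + z^2)


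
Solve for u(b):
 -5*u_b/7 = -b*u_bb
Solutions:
 u(b) = C1 + C2*b^(12/7)


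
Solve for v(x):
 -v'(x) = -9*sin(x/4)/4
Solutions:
 v(x) = C1 - 9*cos(x/4)


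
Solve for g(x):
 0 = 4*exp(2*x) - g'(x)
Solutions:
 g(x) = C1 + 2*exp(2*x)


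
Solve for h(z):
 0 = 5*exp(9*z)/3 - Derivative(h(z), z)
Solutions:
 h(z) = C1 + 5*exp(9*z)/27


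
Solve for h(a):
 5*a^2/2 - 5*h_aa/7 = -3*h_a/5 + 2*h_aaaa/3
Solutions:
 h(a) = C1 + C2*exp(-a*(-25*980^(1/3)/(441 + sqrt(238231))^(1/3) + 350^(1/3)*(441 + sqrt(238231))^(1/3))/140)*sin(sqrt(3)*a*(25*980^(1/3)/(441 + sqrt(238231))^(1/3) + 350^(1/3)*(441 + sqrt(238231))^(1/3))/140) + C3*exp(-a*(-25*980^(1/3)/(441 + sqrt(238231))^(1/3) + 350^(1/3)*(441 + sqrt(238231))^(1/3))/140)*cos(sqrt(3)*a*(25*980^(1/3)/(441 + sqrt(238231))^(1/3) + 350^(1/3)*(441 + sqrt(238231))^(1/3))/140) + C4*exp(a*(-25*980^(1/3)/(441 + sqrt(238231))^(1/3) + 350^(1/3)*(441 + sqrt(238231))^(1/3))/70) - 25*a^3/18 - 625*a^2/126 - 15625*a/1323


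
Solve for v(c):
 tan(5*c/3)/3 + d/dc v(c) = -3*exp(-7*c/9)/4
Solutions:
 v(c) = C1 - log(tan(5*c/3)^2 + 1)/10 + 27*exp(-7*c/9)/28


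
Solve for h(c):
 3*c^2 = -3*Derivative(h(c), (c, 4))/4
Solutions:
 h(c) = C1 + C2*c + C3*c^2 + C4*c^3 - c^6/90


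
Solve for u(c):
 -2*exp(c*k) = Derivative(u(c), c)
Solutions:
 u(c) = C1 - 2*exp(c*k)/k


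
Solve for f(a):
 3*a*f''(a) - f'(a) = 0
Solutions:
 f(a) = C1 + C2*a^(4/3)


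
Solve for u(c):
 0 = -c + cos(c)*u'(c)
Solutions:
 u(c) = C1 + Integral(c/cos(c), c)


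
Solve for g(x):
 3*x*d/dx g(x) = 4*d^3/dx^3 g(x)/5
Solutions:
 g(x) = C1 + Integral(C2*airyai(30^(1/3)*x/2) + C3*airybi(30^(1/3)*x/2), x)


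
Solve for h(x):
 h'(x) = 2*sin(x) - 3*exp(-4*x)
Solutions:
 h(x) = C1 - 2*cos(x) + 3*exp(-4*x)/4


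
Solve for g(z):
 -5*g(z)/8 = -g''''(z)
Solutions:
 g(z) = C1*exp(-10^(1/4)*z/2) + C2*exp(10^(1/4)*z/2) + C3*sin(10^(1/4)*z/2) + C4*cos(10^(1/4)*z/2)


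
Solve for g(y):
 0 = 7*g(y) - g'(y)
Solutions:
 g(y) = C1*exp(7*y)


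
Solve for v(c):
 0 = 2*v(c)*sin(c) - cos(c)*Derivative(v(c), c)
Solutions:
 v(c) = C1/cos(c)^2


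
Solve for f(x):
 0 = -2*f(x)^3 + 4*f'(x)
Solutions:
 f(x) = -sqrt(-1/(C1 + x))
 f(x) = sqrt(-1/(C1 + x))


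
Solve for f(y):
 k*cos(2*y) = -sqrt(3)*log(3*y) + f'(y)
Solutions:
 f(y) = C1 + k*sin(2*y)/2 + sqrt(3)*y*(log(y) - 1) + sqrt(3)*y*log(3)


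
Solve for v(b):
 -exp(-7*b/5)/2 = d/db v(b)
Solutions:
 v(b) = C1 + 5*exp(-7*b/5)/14


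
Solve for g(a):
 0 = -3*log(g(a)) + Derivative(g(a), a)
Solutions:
 li(g(a)) = C1 + 3*a


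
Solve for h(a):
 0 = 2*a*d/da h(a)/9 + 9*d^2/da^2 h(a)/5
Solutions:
 h(a) = C1 + C2*erf(sqrt(5)*a/9)


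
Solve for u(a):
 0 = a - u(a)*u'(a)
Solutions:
 u(a) = -sqrt(C1 + a^2)
 u(a) = sqrt(C1 + a^2)


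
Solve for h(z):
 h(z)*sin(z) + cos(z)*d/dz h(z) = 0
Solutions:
 h(z) = C1*cos(z)


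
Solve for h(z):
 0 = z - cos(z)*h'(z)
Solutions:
 h(z) = C1 + Integral(z/cos(z), z)


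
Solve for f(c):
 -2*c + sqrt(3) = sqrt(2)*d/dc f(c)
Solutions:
 f(c) = C1 - sqrt(2)*c^2/2 + sqrt(6)*c/2


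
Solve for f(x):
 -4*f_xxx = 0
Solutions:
 f(x) = C1 + C2*x + C3*x^2


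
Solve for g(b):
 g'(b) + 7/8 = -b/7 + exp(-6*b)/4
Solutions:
 g(b) = C1 - b^2/14 - 7*b/8 - exp(-6*b)/24


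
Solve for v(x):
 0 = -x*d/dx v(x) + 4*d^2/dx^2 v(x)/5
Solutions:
 v(x) = C1 + C2*erfi(sqrt(10)*x/4)


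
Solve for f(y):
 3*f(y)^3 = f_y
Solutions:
 f(y) = -sqrt(2)*sqrt(-1/(C1 + 3*y))/2
 f(y) = sqrt(2)*sqrt(-1/(C1 + 3*y))/2


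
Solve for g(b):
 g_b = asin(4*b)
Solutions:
 g(b) = C1 + b*asin(4*b) + sqrt(1 - 16*b^2)/4


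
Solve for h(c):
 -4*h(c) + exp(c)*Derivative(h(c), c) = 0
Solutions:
 h(c) = C1*exp(-4*exp(-c))


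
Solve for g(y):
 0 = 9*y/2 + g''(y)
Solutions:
 g(y) = C1 + C2*y - 3*y^3/4


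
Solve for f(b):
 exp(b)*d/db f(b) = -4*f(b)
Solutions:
 f(b) = C1*exp(4*exp(-b))


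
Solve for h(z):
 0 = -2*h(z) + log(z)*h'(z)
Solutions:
 h(z) = C1*exp(2*li(z))


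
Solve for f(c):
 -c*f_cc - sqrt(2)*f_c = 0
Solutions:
 f(c) = C1 + C2*c^(1 - sqrt(2))


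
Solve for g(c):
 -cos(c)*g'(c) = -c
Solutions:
 g(c) = C1 + Integral(c/cos(c), c)


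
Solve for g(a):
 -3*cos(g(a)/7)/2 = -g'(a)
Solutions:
 -3*a/2 - 7*log(sin(g(a)/7) - 1)/2 + 7*log(sin(g(a)/7) + 1)/2 = C1


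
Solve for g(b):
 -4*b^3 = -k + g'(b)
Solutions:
 g(b) = C1 - b^4 + b*k


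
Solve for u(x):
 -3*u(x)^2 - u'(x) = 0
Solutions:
 u(x) = 1/(C1 + 3*x)


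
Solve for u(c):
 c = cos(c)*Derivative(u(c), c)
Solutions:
 u(c) = C1 + Integral(c/cos(c), c)


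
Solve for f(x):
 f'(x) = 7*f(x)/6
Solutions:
 f(x) = C1*exp(7*x/6)


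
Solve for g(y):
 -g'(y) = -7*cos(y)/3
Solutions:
 g(y) = C1 + 7*sin(y)/3


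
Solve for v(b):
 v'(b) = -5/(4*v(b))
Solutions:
 v(b) = -sqrt(C1 - 10*b)/2
 v(b) = sqrt(C1 - 10*b)/2


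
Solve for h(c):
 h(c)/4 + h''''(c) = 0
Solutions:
 h(c) = (C1*sin(c/2) + C2*cos(c/2))*exp(-c/2) + (C3*sin(c/2) + C4*cos(c/2))*exp(c/2)


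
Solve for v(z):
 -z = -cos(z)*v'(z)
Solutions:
 v(z) = C1 + Integral(z/cos(z), z)


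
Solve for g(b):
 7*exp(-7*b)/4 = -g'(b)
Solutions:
 g(b) = C1 + exp(-7*b)/4


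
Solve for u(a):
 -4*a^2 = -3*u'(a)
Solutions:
 u(a) = C1 + 4*a^3/9


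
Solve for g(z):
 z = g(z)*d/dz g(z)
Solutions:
 g(z) = -sqrt(C1 + z^2)
 g(z) = sqrt(C1 + z^2)


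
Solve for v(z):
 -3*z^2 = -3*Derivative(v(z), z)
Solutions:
 v(z) = C1 + z^3/3


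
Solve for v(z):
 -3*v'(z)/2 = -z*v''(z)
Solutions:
 v(z) = C1 + C2*z^(5/2)


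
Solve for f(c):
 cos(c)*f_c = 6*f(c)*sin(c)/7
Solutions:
 f(c) = C1/cos(c)^(6/7)


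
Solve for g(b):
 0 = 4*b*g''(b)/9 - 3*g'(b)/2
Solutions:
 g(b) = C1 + C2*b^(35/8)


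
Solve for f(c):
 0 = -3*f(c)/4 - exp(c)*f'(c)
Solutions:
 f(c) = C1*exp(3*exp(-c)/4)


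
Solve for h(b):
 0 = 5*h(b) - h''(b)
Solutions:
 h(b) = C1*exp(-sqrt(5)*b) + C2*exp(sqrt(5)*b)


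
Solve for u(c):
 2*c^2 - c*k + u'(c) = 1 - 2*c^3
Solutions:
 u(c) = C1 - c^4/2 - 2*c^3/3 + c^2*k/2 + c


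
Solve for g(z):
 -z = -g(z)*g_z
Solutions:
 g(z) = -sqrt(C1 + z^2)
 g(z) = sqrt(C1 + z^2)


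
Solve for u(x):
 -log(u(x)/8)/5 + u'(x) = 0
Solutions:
 5*Integral(1/(-log(_y) + 3*log(2)), (_y, u(x))) = C1 - x


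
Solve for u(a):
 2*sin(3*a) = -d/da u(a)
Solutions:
 u(a) = C1 + 2*cos(3*a)/3


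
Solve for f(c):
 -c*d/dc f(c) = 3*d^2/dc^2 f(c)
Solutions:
 f(c) = C1 + C2*erf(sqrt(6)*c/6)


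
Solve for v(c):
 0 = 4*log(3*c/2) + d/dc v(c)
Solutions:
 v(c) = C1 - 4*c*log(c) + c*log(16/81) + 4*c


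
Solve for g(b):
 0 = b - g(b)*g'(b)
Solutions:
 g(b) = -sqrt(C1 + b^2)
 g(b) = sqrt(C1 + b^2)


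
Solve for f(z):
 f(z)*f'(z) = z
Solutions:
 f(z) = -sqrt(C1 + z^2)
 f(z) = sqrt(C1 + z^2)


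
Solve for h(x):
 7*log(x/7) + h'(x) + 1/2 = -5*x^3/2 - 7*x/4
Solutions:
 h(x) = C1 - 5*x^4/8 - 7*x^2/8 - 7*x*log(x) + 13*x/2 + 7*x*log(7)


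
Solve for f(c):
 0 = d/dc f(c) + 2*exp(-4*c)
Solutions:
 f(c) = C1 + exp(-4*c)/2


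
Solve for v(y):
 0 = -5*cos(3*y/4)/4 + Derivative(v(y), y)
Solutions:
 v(y) = C1 + 5*sin(3*y/4)/3


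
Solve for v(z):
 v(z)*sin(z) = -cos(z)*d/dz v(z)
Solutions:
 v(z) = C1*cos(z)


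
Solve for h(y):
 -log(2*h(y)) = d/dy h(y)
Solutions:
 Integral(1/(log(_y) + log(2)), (_y, h(y))) = C1 - y


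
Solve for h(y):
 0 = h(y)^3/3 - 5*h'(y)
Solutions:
 h(y) = -sqrt(30)*sqrt(-1/(C1 + y))/2
 h(y) = sqrt(30)*sqrt(-1/(C1 + y))/2


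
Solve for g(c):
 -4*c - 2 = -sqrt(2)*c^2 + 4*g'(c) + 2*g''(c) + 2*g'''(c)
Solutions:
 g(c) = C1 + sqrt(2)*c^3/12 - c^2/2 - sqrt(2)*c^2/8 - sqrt(2)*c/8 + (C2*sin(sqrt(7)*c/2) + C3*cos(sqrt(7)*c/2))*exp(-c/2)


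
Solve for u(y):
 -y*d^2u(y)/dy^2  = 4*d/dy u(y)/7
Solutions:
 u(y) = C1 + C2*y^(3/7)


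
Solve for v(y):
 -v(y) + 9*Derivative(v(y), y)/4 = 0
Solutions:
 v(y) = C1*exp(4*y/9)


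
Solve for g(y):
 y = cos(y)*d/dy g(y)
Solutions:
 g(y) = C1 + Integral(y/cos(y), y)


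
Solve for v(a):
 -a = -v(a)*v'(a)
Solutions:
 v(a) = -sqrt(C1 + a^2)
 v(a) = sqrt(C1 + a^2)


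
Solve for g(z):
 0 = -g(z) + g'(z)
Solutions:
 g(z) = C1*exp(z)


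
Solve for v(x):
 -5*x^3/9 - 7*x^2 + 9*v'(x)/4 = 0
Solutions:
 v(x) = C1 + 5*x^4/81 + 28*x^3/27


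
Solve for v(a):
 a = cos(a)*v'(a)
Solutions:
 v(a) = C1 + Integral(a/cos(a), a)


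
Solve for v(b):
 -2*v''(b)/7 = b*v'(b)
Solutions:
 v(b) = C1 + C2*erf(sqrt(7)*b/2)


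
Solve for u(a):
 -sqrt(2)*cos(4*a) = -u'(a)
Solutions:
 u(a) = C1 + sqrt(2)*sin(4*a)/4


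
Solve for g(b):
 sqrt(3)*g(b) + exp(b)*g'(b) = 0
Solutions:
 g(b) = C1*exp(sqrt(3)*exp(-b))


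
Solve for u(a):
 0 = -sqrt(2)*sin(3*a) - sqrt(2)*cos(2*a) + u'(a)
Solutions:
 u(a) = C1 + sqrt(2)*sin(2*a)/2 - sqrt(2)*cos(3*a)/3


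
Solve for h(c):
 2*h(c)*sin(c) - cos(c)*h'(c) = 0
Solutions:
 h(c) = C1/cos(c)^2


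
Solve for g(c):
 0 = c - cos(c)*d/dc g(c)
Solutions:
 g(c) = C1 + Integral(c/cos(c), c)


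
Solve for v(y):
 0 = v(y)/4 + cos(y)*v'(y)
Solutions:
 v(y) = C1*(sin(y) - 1)^(1/8)/(sin(y) + 1)^(1/8)


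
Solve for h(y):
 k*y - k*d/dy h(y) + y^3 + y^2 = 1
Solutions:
 h(y) = C1 + y^2/2 + y^4/(4*k) + y^3/(3*k) - y/k


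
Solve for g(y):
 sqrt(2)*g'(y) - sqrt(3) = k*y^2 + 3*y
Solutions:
 g(y) = C1 + sqrt(2)*k*y^3/6 + 3*sqrt(2)*y^2/4 + sqrt(6)*y/2


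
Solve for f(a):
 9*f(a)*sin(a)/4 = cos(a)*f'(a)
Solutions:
 f(a) = C1/cos(a)^(9/4)


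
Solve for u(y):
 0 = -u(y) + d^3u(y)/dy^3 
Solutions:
 u(y) = C3*exp(y) + (C1*sin(sqrt(3)*y/2) + C2*cos(sqrt(3)*y/2))*exp(-y/2)


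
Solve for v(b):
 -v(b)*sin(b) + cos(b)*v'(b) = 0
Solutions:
 v(b) = C1/cos(b)


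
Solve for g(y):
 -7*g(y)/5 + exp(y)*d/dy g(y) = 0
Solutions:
 g(y) = C1*exp(-7*exp(-y)/5)


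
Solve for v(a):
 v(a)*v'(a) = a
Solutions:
 v(a) = -sqrt(C1 + a^2)
 v(a) = sqrt(C1 + a^2)


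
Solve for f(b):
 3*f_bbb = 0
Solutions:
 f(b) = C1 + C2*b + C3*b^2


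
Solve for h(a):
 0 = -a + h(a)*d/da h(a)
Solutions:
 h(a) = -sqrt(C1 + a^2)
 h(a) = sqrt(C1 + a^2)


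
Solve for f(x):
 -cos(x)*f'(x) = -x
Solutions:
 f(x) = C1 + Integral(x/cos(x), x)
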